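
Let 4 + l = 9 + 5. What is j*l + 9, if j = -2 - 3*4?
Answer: -131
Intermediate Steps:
l = 10 (l = -4 + (9 + 5) = -4 + 14 = 10)
j = -14 (j = -2 - 12 = -14)
j*l + 9 = -14*10 + 9 = -140 + 9 = -131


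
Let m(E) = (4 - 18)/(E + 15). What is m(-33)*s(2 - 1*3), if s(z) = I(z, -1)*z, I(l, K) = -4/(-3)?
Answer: -28/27 ≈ -1.0370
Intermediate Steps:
I(l, K) = 4/3 (I(l, K) = -4*(-⅓) = 4/3)
m(E) = -14/(15 + E)
s(z) = 4*z/3
m(-33)*s(2 - 1*3) = (-14/(15 - 33))*(4*(2 - 1*3)/3) = (-14/(-18))*(4*(2 - 3)/3) = (-14*(-1/18))*((4/3)*(-1)) = (7/9)*(-4/3) = -28/27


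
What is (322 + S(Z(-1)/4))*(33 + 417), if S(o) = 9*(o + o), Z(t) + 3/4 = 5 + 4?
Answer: 646425/4 ≈ 1.6161e+5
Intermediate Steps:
Z(t) = 33/4 (Z(t) = -¾ + (5 + 4) = -¾ + 9 = 33/4)
S(o) = 18*o (S(o) = 9*(2*o) = 18*o)
(322 + S(Z(-1)/4))*(33 + 417) = (322 + 18*((33/4)/4))*(33 + 417) = (322 + 18*((33/4)*(¼)))*450 = (322 + 18*(33/16))*450 = (322 + 297/8)*450 = (2873/8)*450 = 646425/4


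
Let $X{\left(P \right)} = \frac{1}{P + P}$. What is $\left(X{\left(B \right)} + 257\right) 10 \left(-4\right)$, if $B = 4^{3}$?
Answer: $- \frac{164485}{16} \approx -10280.0$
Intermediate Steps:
$B = 64$
$X{\left(P \right)} = \frac{1}{2 P}$
$\left(X{\left(B \right)} + 257\right) 10 \left(-4\right) = \left(\frac{1}{2 \cdot 64} + 257\right) 10 \left(-4\right) = \left(\frac{1}{2} \cdot \frac{1}{64} + 257\right) \left(-40\right) = \left(\frac{1}{128} + 257\right) \left(-40\right) = \frac{32897}{128} \left(-40\right) = - \frac{164485}{16}$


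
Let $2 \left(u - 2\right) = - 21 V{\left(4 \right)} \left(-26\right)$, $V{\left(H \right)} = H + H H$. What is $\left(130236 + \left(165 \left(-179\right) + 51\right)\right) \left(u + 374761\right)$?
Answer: $38308227696$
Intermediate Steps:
$V{\left(H \right)} = H + H^{2}$
$u = 5462$ ($u = 2 + \frac{- 21 \cdot 4 \left(1 + 4\right) \left(-26\right)}{2} = 2 + \frac{- 21 \cdot 4 \cdot 5 \left(-26\right)}{2} = 2 + \frac{\left(-21\right) 20 \left(-26\right)}{2} = 2 + \frac{\left(-420\right) \left(-26\right)}{2} = 2 + \frac{1}{2} \cdot 10920 = 2 + 5460 = 5462$)
$\left(130236 + \left(165 \left(-179\right) + 51\right)\right) \left(u + 374761\right) = \left(130236 + \left(165 \left(-179\right) + 51\right)\right) \left(5462 + 374761\right) = \left(130236 + \left(-29535 + 51\right)\right) 380223 = \left(130236 - 29484\right) 380223 = 100752 \cdot 380223 = 38308227696$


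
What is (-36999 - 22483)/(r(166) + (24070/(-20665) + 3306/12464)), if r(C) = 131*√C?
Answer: -98328288860661328/5235149086002999735 - 14319747373430763392*√166/5235149086002999735 ≈ -35.261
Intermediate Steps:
(-36999 - 22483)/(r(166) + (24070/(-20665) + 3306/12464)) = (-36999 - 22483)/(131*√166 + (24070/(-20665) + 3306/12464)) = -59482/(131*√166 + (24070*(-1/20665) + 3306*(1/12464))) = -59482/(131*√166 + (-4814/4133 + 87/328)) = -59482/(131*√166 - 1219421/1355624) = -59482/(-1219421/1355624 + 131*√166)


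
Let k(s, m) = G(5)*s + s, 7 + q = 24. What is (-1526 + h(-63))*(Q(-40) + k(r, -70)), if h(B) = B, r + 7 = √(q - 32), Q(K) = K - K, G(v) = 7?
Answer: 88984 - 12712*I*√15 ≈ 88984.0 - 49233.0*I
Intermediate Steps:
q = 17 (q = -7 + 24 = 17)
Q(K) = 0
r = -7 + I*√15 (r = -7 + √(17 - 32) = -7 + √(-15) = -7 + I*√15 ≈ -7.0 + 3.873*I)
k(s, m) = 8*s (k(s, m) = 7*s + s = 8*s)
(-1526 + h(-63))*(Q(-40) + k(r, -70)) = (-1526 - 63)*(0 + 8*(-7 + I*√15)) = -1589*(0 + (-56 + 8*I*√15)) = -1589*(-56 + 8*I*√15) = 88984 - 12712*I*√15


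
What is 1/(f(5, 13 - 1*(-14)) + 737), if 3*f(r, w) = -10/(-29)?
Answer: 87/64129 ≈ 0.0013566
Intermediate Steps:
f(r, w) = 10/87 (f(r, w) = (-10/(-29))/3 = (-10*(-1/29))/3 = (⅓)*(10/29) = 10/87)
1/(f(5, 13 - 1*(-14)) + 737) = 1/(10/87 + 737) = 1/(64129/87) = 87/64129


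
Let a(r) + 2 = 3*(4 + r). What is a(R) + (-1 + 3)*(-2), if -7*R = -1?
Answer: 45/7 ≈ 6.4286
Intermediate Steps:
R = ⅐ (R = -⅐*(-1) = ⅐ ≈ 0.14286)
a(r) = 10 + 3*r (a(r) = -2 + 3*(4 + r) = -2 + (12 + 3*r) = 10 + 3*r)
a(R) + (-1 + 3)*(-2) = (10 + 3*(⅐)) + (-1 + 3)*(-2) = (10 + 3/7) + 2*(-2) = 73/7 - 4 = 45/7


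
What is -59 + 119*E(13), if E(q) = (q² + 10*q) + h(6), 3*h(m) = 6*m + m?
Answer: 37188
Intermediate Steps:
h(m) = 7*m/3 (h(m) = (6*m + m)/3 = (7*m)/3 = 7*m/3)
E(q) = 14 + q² + 10*q (E(q) = (q² + 10*q) + (7/3)*6 = (q² + 10*q) + 14 = 14 + q² + 10*q)
-59 + 119*E(13) = -59 + 119*(14 + 13² + 10*13) = -59 + 119*(14 + 169 + 130) = -59 + 119*313 = -59 + 37247 = 37188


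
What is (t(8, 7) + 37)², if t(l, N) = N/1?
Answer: 1936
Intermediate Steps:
t(l, N) = N (t(l, N) = N*1 = N)
(t(8, 7) + 37)² = (7 + 37)² = 44² = 1936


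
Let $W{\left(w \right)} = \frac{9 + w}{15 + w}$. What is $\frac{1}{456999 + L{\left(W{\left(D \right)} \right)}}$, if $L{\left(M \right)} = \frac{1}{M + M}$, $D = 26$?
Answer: $\frac{70}{31989971} \approx 2.1882 \cdot 10^{-6}$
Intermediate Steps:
$W{\left(w \right)} = \frac{9 + w}{15 + w}$
$L{\left(M \right)} = \frac{1}{2 M}$
$\frac{1}{456999 + L{\left(W{\left(D \right)} \right)}} = \frac{1}{456999 + \frac{1}{2 \frac{9 + 26}{15 + 26}}} = \frac{1}{456999 + \frac{1}{2 \cdot \frac{1}{41} \cdot 35}} = \frac{1}{456999 + \frac{1}{2 \cdot \frac{35}{41}}} = \frac{1}{456999 + \frac{1}{2} \cdot \frac{41}{35}} = \frac{1}{456999 + \frac{41}{70}} = \frac{1}{\frac{31989971}{70}} = \frac{70}{31989971}$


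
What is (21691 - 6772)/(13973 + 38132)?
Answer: 14919/52105 ≈ 0.28633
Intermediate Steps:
(21691 - 6772)/(13973 + 38132) = 14919/52105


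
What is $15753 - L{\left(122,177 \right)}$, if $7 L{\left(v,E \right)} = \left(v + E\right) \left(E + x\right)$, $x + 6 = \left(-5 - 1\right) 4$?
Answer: $9474$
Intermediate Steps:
$x = -30$ ($x = -6 + \left(-5 - 1\right) 4 = -6 - 24 = -30$)
$L{\left(v,E \right)} = \frac{\left(-30 + E\right) \left(E + v\right)}{7}$ ($L{\left(v,E \right)} = \frac{\left(v + E\right) \left(E - 30\right)}{7} = \frac{\left(E + v\right) \left(-30 + E\right)}{7} = \frac{\left(-30 + E\right) \left(E + v\right)}{7}$)
$15753 - L{\left(122,177 \right)} = 15753 - \left(\left(- \frac{30}{7}\right) 177 - \frac{3660}{7} + \frac{177^{2}}{7} + \frac{1}{7} \cdot 177 \cdot 122\right) = 15753 - \left(- \frac{5310}{7} - \frac{3660}{7} + \frac{1}{7} \cdot 31329 + \frac{21594}{7}\right) = 15753 - \left(- \frac{5310}{7} - \frac{3660}{7} + \frac{31329}{7} + \frac{21594}{7}\right) = 15753 - 6279 = 9474$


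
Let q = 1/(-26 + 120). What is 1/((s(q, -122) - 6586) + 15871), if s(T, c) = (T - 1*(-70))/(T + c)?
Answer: 11467/106464514 ≈ 0.00010771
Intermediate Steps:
q = 1/94 ≈ 0.010638
s(T, c) = (70 + T)/(T + c) (s(T, c) = (T + 70)/(T + c) = (70 + T)/(T + c))
1/((s(q, -122) - 6586) + 15871) = 1/(((70 + 1/94)/(1/94 - 122) - 6586) + 15871) = 1/(((6581/94)/(-11467/94) - 6586) + 15871) = 1/((-94/11467*6581/94 - 6586) + 15871) = 1/((-6581/11467 - 6586) + 15871) = 1/(-75528243/11467 + 15871) = 1/(106464514/11467) = 11467/106464514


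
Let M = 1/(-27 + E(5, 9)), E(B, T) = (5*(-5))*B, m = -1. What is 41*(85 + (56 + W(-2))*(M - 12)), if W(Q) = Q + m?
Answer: -3436005/152 ≈ -22605.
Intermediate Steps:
W(Q) = -1 + Q (W(Q) = Q - 1 = -1 + Q)
E(B, T) = -25*B
M = -1/152 (M = 1/(-27 - 25*5) = 1/(-27 - 125) = 1/(-152) = -1/152 ≈ -0.0065789)
41*(85 + (56 + W(-2))*(M - 12)) = 41*(85 + (56 + (-1 - 2))*(-1/152 - 12)) = 41*(85 + (56 - 3)*(-1825/152)) = 41*(85 + 53*(-1825/152)) = 41*(85 - 96725/152) = 41*(-83805/152) = -3436005/152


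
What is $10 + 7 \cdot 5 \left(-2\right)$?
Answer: $-60$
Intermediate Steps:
$10 + 7 \cdot 5 \left(-2\right) = 10 + 7 \left(-10\right) = 10 - 70 = -60$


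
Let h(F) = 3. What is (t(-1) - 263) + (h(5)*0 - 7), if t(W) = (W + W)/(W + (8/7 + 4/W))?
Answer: -7276/27 ≈ -269.48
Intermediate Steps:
t(W) = 2*W/(8/7 + W + 4/W) (t(W) = (2*W)/(W + (8*(⅐) + 4/W)) = (2*W)/(W + (8/7 + 4/W)) = (2*W)/(8/7 + W + 4/W) = 2*W/(8/7 + W + 4/W))
(t(-1) - 263) + (h(5)*0 - 7) = (14*(-1)²/(28 + 7*(-1)² + 8*(-1)) - 263) + (3*0 - 7) = (14*1/(28 + 7*1 - 8) - 263) + (0 - 7) = (14*1/(28 + 7 - 8) - 263) - 7 = (14*1/27 - 263) - 7 = (14*1*(1/27) - 263) - 7 = (14/27 - 263) - 7 = -7087/27 - 7 = -7276/27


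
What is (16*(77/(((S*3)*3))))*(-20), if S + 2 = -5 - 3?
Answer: 2464/9 ≈ 273.78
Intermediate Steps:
S = -10 (S = -2 + (-5 - 3) = -2 - 8 = -10)
(16*(77/(((S*3)*3))))*(-20) = (16*(77/((-10*3*3))))*(-20) = (16*(77/((-30*3))))*(-20) = (16*(77/(-90)))*(-20) = (16*(77*(-1/90)))*(-20) = (16*(-77/90))*(-20) = -616/45*(-20) = 2464/9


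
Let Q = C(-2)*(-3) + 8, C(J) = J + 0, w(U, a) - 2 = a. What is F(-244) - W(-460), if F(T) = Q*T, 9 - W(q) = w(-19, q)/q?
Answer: -787521/230 ≈ -3424.0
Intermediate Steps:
w(U, a) = 2 + a
W(q) = 9 - (2 + q)/q
C(J) = J
Q = 14 (Q = -2*(-3) + 8 = 6 + 8 = 14)
F(T) = 14*T
F(-244) - W(-460) = 14*(-244) - (8 - 2/(-460)) = -3416 - (8 - 2*(-1/460)) = -3416 - (8 + 1/230) = -3416 - 1*1841/230 = -3416 - 1841/230 = -787521/230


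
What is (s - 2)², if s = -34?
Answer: 1296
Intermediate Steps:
(s - 2)² = (-34 - 2)² = (-36)² = 1296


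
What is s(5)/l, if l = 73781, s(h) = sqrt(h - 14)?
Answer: 3*I/73781 ≈ 4.0661e-5*I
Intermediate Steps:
s(h) = sqrt(-14 + h)
s(5)/l = sqrt(-14 + 5)/73781 = sqrt(-9)*(1/73781) = (3*I)*(1/73781) = 3*I/73781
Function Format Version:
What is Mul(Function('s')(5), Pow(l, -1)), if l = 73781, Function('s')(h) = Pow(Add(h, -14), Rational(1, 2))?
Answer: Mul(Rational(3, 73781), I) ≈ Mul(4.0661e-5, I)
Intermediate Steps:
Function('s')(h) = Pow(Add(-14, h), Rational(1, 2))
Mul(Function('s')(5), Pow(l, -1)) = Mul(Pow(Add(-14, 5), Rational(1, 2)), Pow(73781, -1)) = Mul(Pow(-9, Rational(1, 2)), Rational(1, 73781)) = Mul(Mul(3, I), Rational(1, 73781)) = Mul(Rational(3, 73781), I)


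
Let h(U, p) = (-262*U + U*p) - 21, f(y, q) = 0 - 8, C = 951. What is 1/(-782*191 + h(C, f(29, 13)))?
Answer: -1/406153 ≈ -2.4621e-6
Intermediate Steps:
f(y, q) = -8
h(U, p) = -21 - 262*U + U*p
1/(-782*191 + h(C, f(29, 13))) = 1/(-782*191 + (-21 - 262*951 + 951*(-8))) = 1/(-149362 + (-21 - 249162 - 7608)) = 1/(-149362 - 256791) = 1/(-406153) = -1/406153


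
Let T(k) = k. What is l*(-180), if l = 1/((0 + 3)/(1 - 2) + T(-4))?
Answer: 180/7 ≈ 25.714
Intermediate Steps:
l = -⅐ (l = 1/((0 + 3)/(1 - 2) - 4) = 1/(3/(-1) - 4) = 1/(3*(-1) - 4) = 1/(-3 - 4) = 1/(-7) = -⅐ ≈ -0.14286)
l*(-180) = -⅐*(-180) = 180/7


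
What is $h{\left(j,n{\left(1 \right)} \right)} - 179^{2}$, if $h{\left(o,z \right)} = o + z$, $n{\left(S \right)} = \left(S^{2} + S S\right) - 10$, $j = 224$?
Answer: $-31825$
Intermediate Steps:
$n{\left(S \right)} = -10 + 2 S^{2}$ ($n{\left(S \right)} = \left(S^{2} + S^{2}\right) - 10 = 2 S^{2} - 10 = -10 + 2 S^{2}$)
$h{\left(j,n{\left(1 \right)} \right)} - 179^{2} = \left(224 - \left(10 - 2 \cdot 1^{2}\right)\right) - 179^{2} = \left(224 + \left(-10 + 2 \cdot 1\right)\right) - 32041 = \left(224 + \left(-10 + 2\right)\right) - 32041 = \left(224 - 8\right) - 32041 = 216 - 32041 = -31825$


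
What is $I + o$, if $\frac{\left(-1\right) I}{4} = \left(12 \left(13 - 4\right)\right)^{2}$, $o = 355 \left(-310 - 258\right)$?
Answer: $-248296$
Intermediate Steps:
$o = -201640$ ($o = 355 \left(-568\right) = -201640$)
$I = -46656$ ($I = - 4 \left(12 \left(13 - 4\right)\right)^{2} = - 4 \left(12 \cdot 9\right)^{2} = - 4 \cdot 108^{2} = \left(-4\right) 11664 = -46656$)
$I + o = -46656 - 201640 = -248296$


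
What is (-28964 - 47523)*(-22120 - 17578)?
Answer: 3036380926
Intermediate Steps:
(-28964 - 47523)*(-22120 - 17578) = -76487*(-39698) = 3036380926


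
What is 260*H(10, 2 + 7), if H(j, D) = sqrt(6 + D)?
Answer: 260*sqrt(15) ≈ 1007.0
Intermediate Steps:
260*H(10, 2 + 7) = 260*sqrt(6 + (2 + 7)) = 260*sqrt(6 + 9) = 260*sqrt(15)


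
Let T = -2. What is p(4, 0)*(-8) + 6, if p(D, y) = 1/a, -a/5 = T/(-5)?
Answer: 10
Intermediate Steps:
a = -2 (a = -(-10)/(-5) = -(-10)*(-1)/5 = -5*2/5 = -2)
p(D, y) = -1/2 (p(D, y) = 1/(-2) = -1/2)
p(4, 0)*(-8) + 6 = -1/2*(-8) + 6 = 4 + 6 = 10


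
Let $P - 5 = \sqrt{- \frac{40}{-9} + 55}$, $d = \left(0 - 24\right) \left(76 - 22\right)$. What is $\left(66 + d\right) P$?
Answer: $-6150 - 410 \sqrt{535} \approx -15633.0$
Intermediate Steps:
$d = -1296$ ($d = \left(-24\right) 54 = -1296$)
$P = 5 + \frac{\sqrt{535}}{3}$ ($P = 5 + \sqrt{- \frac{40}{-9} + 55} = 5 + \sqrt{\left(-40\right) \left(- \frac{1}{9}\right) + 55} = 5 + \sqrt{\frac{40}{9} + 55} = 5 + \sqrt{\frac{535}{9}} = 5 + \frac{\sqrt{535}}{3} \approx 12.71$)
$\left(66 + d\right) P = \left(66 - 1296\right) \left(5 + \frac{\sqrt{535}}{3}\right) = - 1230 \left(5 + \frac{\sqrt{535}}{3}\right) = -6150 - 410 \sqrt{535}$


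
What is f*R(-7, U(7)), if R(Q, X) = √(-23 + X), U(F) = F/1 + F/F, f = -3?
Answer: -3*I*√15 ≈ -11.619*I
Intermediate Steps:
U(F) = 1 + F (U(F) = F*1 + 1 = F + 1 = 1 + F)
f*R(-7, U(7)) = -3*√(-23 + (1 + 7)) = -3*√(-23 + 8) = -3*I*√15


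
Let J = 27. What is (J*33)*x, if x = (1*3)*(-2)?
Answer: -5346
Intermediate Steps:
x = -6 (x = 3*(-2) = -6)
(J*33)*x = (27*33)*(-6) = 891*(-6) = -5346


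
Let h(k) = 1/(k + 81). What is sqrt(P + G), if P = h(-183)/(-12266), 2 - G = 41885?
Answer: I*sqrt(16390192514657565)/625566 ≈ 204.65*I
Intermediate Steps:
G = -41883 (G = 2 - 1*41885 = 2 - 41885 = -41883)
h(k) = 1/(81 + k)
P = 1/1251132 (P = 1/((81 - 183)*(-12266)) = -1/12266/(-102) = -1/102*(-1/12266) = 1/1251132 ≈ 7.9928e-7)
sqrt(P + G) = sqrt(1/1251132 - 41883) = sqrt(-52401161555/1251132) = I*sqrt(16390192514657565)/625566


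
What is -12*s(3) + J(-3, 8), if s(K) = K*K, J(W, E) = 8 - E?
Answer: -108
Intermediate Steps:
s(K) = K²
-12*s(3) + J(-3, 8) = -12*3² + (8 - 1*8) = -12*9 + (8 - 8) = -108 + 0 = -108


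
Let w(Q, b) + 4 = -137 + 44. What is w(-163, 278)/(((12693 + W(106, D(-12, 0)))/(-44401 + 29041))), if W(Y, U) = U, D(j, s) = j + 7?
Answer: 93120/793 ≈ 117.43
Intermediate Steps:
w(Q, b) = -97 (w(Q, b) = -4 + (-137 + 44) = -4 - 93 = -97)
D(j, s) = 7 + j
w(-163, 278)/(((12693 + W(106, D(-12, 0)))/(-44401 + 29041))) = -97*(-44401 + 29041)/(12693 + (7 - 12)) = -97*(-15360/(12693 - 5)) = -97/(12688*(-1/15360)) = -97/(-793/960) = -97*(-960/793) = 93120/793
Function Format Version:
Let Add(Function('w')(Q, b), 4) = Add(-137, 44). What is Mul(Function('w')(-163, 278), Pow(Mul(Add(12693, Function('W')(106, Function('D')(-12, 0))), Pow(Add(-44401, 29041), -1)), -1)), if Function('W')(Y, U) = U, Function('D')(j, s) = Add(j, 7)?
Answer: Rational(93120, 793) ≈ 117.43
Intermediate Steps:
Function('w')(Q, b) = -97 (Function('w')(Q, b) = Add(-4, Add(-137, 44)) = Add(-4, -93) = -97)
Function('D')(j, s) = Add(7, j)
Mul(Function('w')(-163, 278), Pow(Mul(Add(12693, Function('W')(106, Function('D')(-12, 0))), Pow(Add(-44401, 29041), -1)), -1)) = Mul(-97, Pow(Mul(Add(12693, Add(7, -12)), Pow(Add(-44401, 29041), -1)), -1)) = Mul(-97, Pow(Mul(Add(12693, -5), Pow(-15360, -1)), -1)) = Mul(-97, Pow(Mul(12688, Rational(-1, 15360)), -1)) = Mul(-97, Pow(Rational(-793, 960), -1)) = Mul(-97, Rational(-960, 793)) = Rational(93120, 793)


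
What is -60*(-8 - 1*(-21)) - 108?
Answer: -888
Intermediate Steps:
-60*(-8 - 1*(-21)) - 108 = -60*(-8 + 21) - 108 = -60*13 - 108 = -780 - 108 = -888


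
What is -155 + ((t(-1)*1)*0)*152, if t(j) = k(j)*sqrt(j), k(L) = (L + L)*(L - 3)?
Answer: -155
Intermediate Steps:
k(L) = 2*L*(-3 + L) (k(L) = (2*L)*(-3 + L) = 2*L*(-3 + L))
t(j) = 2*j**(3/2)*(-3 + j) (t(j) = (2*j*(-3 + j))*sqrt(j) = 2*j**(3/2)*(-3 + j))
-155 + ((t(-1)*1)*0)*152 = -155 + (((2*(-1)**(3/2)*(-3 - 1))*1)*0)*152 = -155 + (((2*(-I)*(-4))*1)*0)*152 = -155 + (((8*I)*1)*0)*152 = -155 + ((8*I)*0)*152 = -155 + 0*152 = -155 + 0 = -155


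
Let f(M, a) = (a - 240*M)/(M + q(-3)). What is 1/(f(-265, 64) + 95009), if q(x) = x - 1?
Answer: 269/25493757 ≈ 1.0552e-5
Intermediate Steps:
q(x) = -1 + x
f(M, a) = (a - 240*M)/(-4 + M) (f(M, a) = (a - 240*M)/(M + (-1 - 3)) = (a - 240*M)/(M - 4) = (a - 240*M)/(-4 + M))
1/(f(-265, 64) + 95009) = 1/((64 - 240*(-265))/(-4 - 265) + 95009) = 1/((64 + 63600)/(-269) + 95009) = 1/(-1/269*63664 + 95009) = 1/(-63664/269 + 95009) = 1/(25493757/269) = 269/25493757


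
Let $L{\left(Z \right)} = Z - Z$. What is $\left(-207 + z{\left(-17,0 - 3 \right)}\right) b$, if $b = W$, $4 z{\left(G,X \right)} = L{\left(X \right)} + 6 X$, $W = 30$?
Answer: $-6345$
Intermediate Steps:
$L{\left(Z \right)} = 0$
$z{\left(G,X \right)} = \frac{3 X}{2}$ ($z{\left(G,X \right)} = \frac{0 + 6 X}{4} = \frac{6 X}{4} = \frac{3 X}{2}$)
$b = 30$
$\left(-207 + z{\left(-17,0 - 3 \right)}\right) b = \left(-207 + \frac{3 \left(0 - 3\right)}{2}\right) 30 = \left(-207 + \frac{3}{2} \left(-3\right)\right) 30 = \left(-207 - \frac{9}{2}\right) 30 = \left(- \frac{423}{2}\right) 30 = -6345$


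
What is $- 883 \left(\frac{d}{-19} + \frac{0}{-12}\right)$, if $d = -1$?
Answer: $- \frac{883}{19} \approx -46.474$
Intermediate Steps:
$- 883 \left(\frac{d}{-19} + \frac{0}{-12}\right) = - 883 \left(- \frac{1}{-19} + \frac{0}{-12}\right) = - 883 \left(\left(-1\right) \left(- \frac{1}{19}\right) + 0 \left(- \frac{1}{12}\right)\right) = - 883 \left(\frac{1}{19} + 0\right) = \left(-883\right) \frac{1}{19} = - \frac{883}{19}$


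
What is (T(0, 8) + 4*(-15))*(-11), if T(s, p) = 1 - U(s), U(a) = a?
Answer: 649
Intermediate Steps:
T(s, p) = 1 - s
(T(0, 8) + 4*(-15))*(-11) = ((1 - 1*0) + 4*(-15))*(-11) = ((1 + 0) - 60)*(-11) = (1 - 60)*(-11) = -59*(-11) = 649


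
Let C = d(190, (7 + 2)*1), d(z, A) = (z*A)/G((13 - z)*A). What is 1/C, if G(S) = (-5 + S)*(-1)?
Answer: 799/855 ≈ 0.93450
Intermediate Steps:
G(S) = 5 - S
d(z, A) = A*z/(5 - A*(13 - z)) (d(z, A) = (z*A)/(5 - (13 - z)*A) = (A*z)/(5 - A*(13 - z)) = A*z/(5 - A*(13 - z)))
C = 855/799 (C = ((7 + 2)*1)*190/(5 - 13*(7 + 2) + ((7 + 2)*1)*190) = (9*1)*190/(5 - 117 + (9*1)*190) = 9*190/(5 - 13*9 + 9*190) = 9*190/(5 - 117 + 1710) = 9*190/1598 = 9*190*(1/1598) = 855/799 ≈ 1.0701)
1/C = 1/(855/799) = 799/855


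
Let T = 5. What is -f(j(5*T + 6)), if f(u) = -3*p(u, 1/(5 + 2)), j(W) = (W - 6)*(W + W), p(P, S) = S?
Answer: 3/7 ≈ 0.42857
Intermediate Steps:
j(W) = 2*W*(-6 + W) (j(W) = (-6 + W)*(2*W) = 2*W*(-6 + W))
f(u) = -3/7 (f(u) = -3/(5 + 2) = -3/7)
-f(j(5*T + 6)) = -1*(-3/7) = 3/7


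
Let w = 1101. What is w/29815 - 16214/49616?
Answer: -214396597/739650520 ≈ -0.28986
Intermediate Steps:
w/29815 - 16214/49616 = 1101/29815 - 16214/49616 = 1101*(1/29815) - 16214*1/49616 = 1101/29815 - 8107/24808 = -214396597/739650520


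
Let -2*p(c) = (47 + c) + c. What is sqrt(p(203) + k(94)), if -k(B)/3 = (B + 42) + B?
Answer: I*sqrt(3666)/2 ≈ 30.274*I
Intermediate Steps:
k(B) = -126 - 6*B (k(B) = -3*((B + 42) + B) = -3*((42 + B) + B) = -3*(42 + 2*B) = -126 - 6*B)
p(c) = -47/2 - c (p(c) = -((47 + c) + c)/2 = -(47 + 2*c)/2 = -47/2 - c)
sqrt(p(203) + k(94)) = sqrt((-47/2 - 1*203) + (-126 - 6*94)) = sqrt((-47/2 - 203) + (-126 - 564)) = sqrt(-453/2 - 690) = sqrt(-1833/2) = I*sqrt(3666)/2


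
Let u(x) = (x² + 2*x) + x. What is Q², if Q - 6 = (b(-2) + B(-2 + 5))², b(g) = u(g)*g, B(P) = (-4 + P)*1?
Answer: 225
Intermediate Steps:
u(x) = x² + 3*x
B(P) = -4 + P
b(g) = g²*(3 + g) (b(g) = (g*(3 + g))*g = g²*(3 + g))
Q = 15 (Q = 6 + ((-2)²*(3 - 2) + (-4 + (-2 + 5)))² = 6 + (4*1 + (-4 + 3))² = 6 + (4 - 1)² = 6 + 3² = 6 + 9 = 15)
Q² = 15² = 225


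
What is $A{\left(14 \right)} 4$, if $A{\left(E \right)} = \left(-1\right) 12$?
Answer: $-48$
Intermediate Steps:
$A{\left(E \right)} = -12$
$A{\left(14 \right)} 4 = \left(-12\right) 4 = -48$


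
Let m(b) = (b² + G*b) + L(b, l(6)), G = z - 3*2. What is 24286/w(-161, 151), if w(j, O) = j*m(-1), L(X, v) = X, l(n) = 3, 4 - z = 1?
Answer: -24286/483 ≈ -50.282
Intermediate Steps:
z = 3 (z = 4 - 1*1 = 4 - 1 = 3)
G = -3 (G = 3 - 3*2 = 3 - 6 = -3)
m(b) = b² - 2*b (m(b) = (b² - 3*b) + b = b² - 2*b)
w(j, O) = 3*j (w(j, O) = j*(-(-2 - 1)) = j*(-1*(-3)) = j*3 = 3*j)
24286/w(-161, 151) = 24286/((3*(-161))) = 24286/(-483) = 24286*(-1/483) = -24286/483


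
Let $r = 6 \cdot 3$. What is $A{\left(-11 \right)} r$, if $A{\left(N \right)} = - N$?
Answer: $198$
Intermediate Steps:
$r = 18$
$A{\left(-11 \right)} r = \left(-1\right) \left(-11\right) 18 = 11 \cdot 18 = 198$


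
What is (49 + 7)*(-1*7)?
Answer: -392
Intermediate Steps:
(49 + 7)*(-1*7) = 56*(-7) = -392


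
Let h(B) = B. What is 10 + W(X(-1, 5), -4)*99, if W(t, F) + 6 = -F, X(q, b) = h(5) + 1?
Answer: -188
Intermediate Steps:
X(q, b) = 6 (X(q, b) = 5 + 1 = 6)
W(t, F) = -6 - F
10 + W(X(-1, 5), -4)*99 = 10 + (-6 - 1*(-4))*99 = 10 + (-6 + 4)*99 = 10 - 2*99 = 10 - 198 = -188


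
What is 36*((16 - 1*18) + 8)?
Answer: 216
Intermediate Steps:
36*((16 - 1*18) + 8) = 36*((16 - 18) + 8) = 36*(-2 + 8) = 36*6 = 216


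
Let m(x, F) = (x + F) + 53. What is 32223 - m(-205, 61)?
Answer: 32314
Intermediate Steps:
m(x, F) = 53 + F + x (m(x, F) = (F + x) + 53 = 53 + F + x)
32223 - m(-205, 61) = 32223 - (53 + 61 - 205) = 32223 - 1*(-91) = 32223 + 91 = 32314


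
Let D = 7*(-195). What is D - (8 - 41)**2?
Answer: -2454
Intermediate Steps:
D = -1365
D - (8 - 41)**2 = -1365 - (8 - 41)**2 = -1365 - 1*(-33)**2 = -1365 - 1*1089 = -1365 - 1089 = -2454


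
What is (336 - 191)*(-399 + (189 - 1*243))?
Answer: -65685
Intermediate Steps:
(336 - 191)*(-399 + (189 - 1*243)) = 145*(-399 + (189 - 243)) = 145*(-399 - 54) = 145*(-453) = -65685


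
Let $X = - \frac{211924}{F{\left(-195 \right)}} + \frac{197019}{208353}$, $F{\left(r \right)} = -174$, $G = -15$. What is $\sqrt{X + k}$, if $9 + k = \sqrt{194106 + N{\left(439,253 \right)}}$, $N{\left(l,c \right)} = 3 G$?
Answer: $\frac{\sqrt{44171775280326360 + 36508627964169 \sqrt{194061}}}{6042237} \approx 40.625$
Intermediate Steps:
$N{\left(l,c \right)} = -45$ ($N{\left(l,c \right)} = 3 \left(-15\right) = -45$)
$X = \frac{7364880413}{6042237}$ ($X = - \frac{211924}{-174} + \frac{197019}{208353} = \left(-211924\right) \left(- \frac{1}{174}\right) + 197019 \cdot \frac{1}{208353} = \frac{105962}{87} + \frac{65673}{69451} = \frac{7364880413}{6042237} \approx 1218.9$)
$k = -9 + \sqrt{194061}$ ($k = -9 + \sqrt{194106 - 45} = -9 + \sqrt{194061} \approx 431.52$)
$\sqrt{X + k} = \sqrt{\frac{7364880413}{6042237} - \left(9 - \sqrt{194061}\right)} = \sqrt{\frac{7310500280}{6042237} + \sqrt{194061}}$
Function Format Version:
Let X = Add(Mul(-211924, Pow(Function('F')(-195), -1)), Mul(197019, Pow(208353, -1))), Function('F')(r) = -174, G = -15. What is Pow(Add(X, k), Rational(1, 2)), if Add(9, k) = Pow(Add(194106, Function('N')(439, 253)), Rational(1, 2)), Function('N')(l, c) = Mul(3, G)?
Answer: Mul(Rational(1, 6042237), Pow(Add(44171775280326360, Mul(36508627964169, Pow(194061, Rational(1, 2)))), Rational(1, 2))) ≈ 40.625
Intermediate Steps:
Function('N')(l, c) = -45 (Function('N')(l, c) = Mul(3, -15) = -45)
X = Rational(7364880413, 6042237) (X = Add(Mul(-211924, Pow(-174, -1)), Mul(197019, Pow(208353, -1))) = Add(Mul(-211924, Rational(-1, 174)), Mul(197019, Rational(1, 208353))) = Add(Rational(105962, 87), Rational(65673, 69451)) = Rational(7364880413, 6042237) ≈ 1218.9)
k = Add(-9, Pow(194061, Rational(1, 2))) (k = Add(-9, Pow(Add(194106, -45), Rational(1, 2))) = Add(-9, Pow(194061, Rational(1, 2))) ≈ 431.52)
Pow(Add(X, k), Rational(1, 2)) = Pow(Add(Rational(7364880413, 6042237), Add(-9, Pow(194061, Rational(1, 2)))), Rational(1, 2)) = Pow(Add(Rational(7310500280, 6042237), Pow(194061, Rational(1, 2))), Rational(1, 2))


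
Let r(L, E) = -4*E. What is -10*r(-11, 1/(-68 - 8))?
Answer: -10/19 ≈ -0.52632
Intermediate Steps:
-10*r(-11, 1/(-68 - 8)) = -(-40)/(-68 - 8) = -(-40)/(-76) = -(-40)*(-1)/76 = -10*1/19 = -10/19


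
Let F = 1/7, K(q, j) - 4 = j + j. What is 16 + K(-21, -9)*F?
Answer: 14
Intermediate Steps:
K(q, j) = 4 + 2*j (K(q, j) = 4 + (j + j) = 4 + 2*j)
F = 1/7 ≈ 0.14286
16 + K(-21, -9)*F = 16 + (4 + 2*(-9))*(1/7) = 16 + (4 - 18)*(1/7) = 16 - 14*1/7 = 16 - 2 = 14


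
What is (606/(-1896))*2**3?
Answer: -202/79 ≈ -2.5570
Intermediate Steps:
(606/(-1896))*2**3 = (606*(-1/1896))*8 = -101/316*8 = -202/79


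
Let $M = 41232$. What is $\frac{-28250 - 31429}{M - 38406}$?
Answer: $- \frac{6631}{314} \approx -21.118$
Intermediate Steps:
$\frac{-28250 - 31429}{M - 38406} = \frac{-28250 - 31429}{41232 - 38406} = - \frac{59679}{2826} = \left(-59679\right) \frac{1}{2826} = - \frac{6631}{314}$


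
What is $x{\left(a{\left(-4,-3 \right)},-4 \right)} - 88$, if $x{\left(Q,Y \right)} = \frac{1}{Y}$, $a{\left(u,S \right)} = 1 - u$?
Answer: $- \frac{353}{4} \approx -88.25$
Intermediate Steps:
$x{\left(a{\left(-4,-3 \right)},-4 \right)} - 88 = \frac{1}{-4} - 88 = - \frac{1}{4} - 88 = - \frac{353}{4}$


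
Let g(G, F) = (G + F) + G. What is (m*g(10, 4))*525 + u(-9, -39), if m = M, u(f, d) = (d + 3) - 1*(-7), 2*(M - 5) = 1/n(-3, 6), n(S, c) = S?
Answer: 60871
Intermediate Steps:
g(G, F) = F + 2*G (g(G, F) = (F + G) + G = F + 2*G)
M = 29/6 (M = 5 + (1/2)/(-3) = 5 + (1/2)*(-1/3) = 5 - 1/6 = 29/6 ≈ 4.8333)
u(f, d) = 10 + d (u(f, d) = (3 + d) + 7 = 10 + d)
m = 29/6 ≈ 4.8333
(m*g(10, 4))*525 + u(-9, -39) = (29*(4 + 2*10)/6)*525 + (10 - 39) = (29*(4 + 20)/6)*525 - 29 = ((29/6)*24)*525 - 29 = 116*525 - 29 = 60900 - 29 = 60871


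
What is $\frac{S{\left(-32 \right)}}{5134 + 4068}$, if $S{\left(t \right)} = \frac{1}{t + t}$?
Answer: $- \frac{1}{588928} \approx -1.698 \cdot 10^{-6}$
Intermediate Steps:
$S{\left(t \right)} = \frac{1}{2 t}$
$\frac{S{\left(-32 \right)}}{5134 + 4068} = \frac{\frac{1}{2} \frac{1}{-32}}{5134 + 4068} = \frac{\frac{1}{2} \left(- \frac{1}{32}\right)}{9202} = \frac{1}{9202} \left(- \frac{1}{64}\right) = - \frac{1}{588928}$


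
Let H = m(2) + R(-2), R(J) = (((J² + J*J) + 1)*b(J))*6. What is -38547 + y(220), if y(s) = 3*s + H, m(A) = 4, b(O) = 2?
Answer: -37775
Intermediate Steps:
R(J) = 12 + 24*J² (R(J) = (((J² + J*J) + 1)*2)*6 = (((J² + J²) + 1)*2)*6 = ((2*J² + 1)*2)*6 = ((1 + 2*J²)*2)*6 = (2 + 4*J²)*6 = 12 + 24*J²)
H = 112 (H = 4 + (12 + 24*(-2)²) = 4 + (12 + 24*4) = 4 + (12 + 96) = 4 + 108 = 112)
y(s) = 112 + 3*s (y(s) = 3*s + 112 = 112 + 3*s)
-38547 + y(220) = -38547 + (112 + 3*220) = -38547 + (112 + 660) = -38547 + 772 = -37775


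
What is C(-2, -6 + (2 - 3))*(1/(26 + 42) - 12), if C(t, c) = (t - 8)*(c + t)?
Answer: -36675/34 ≈ -1078.7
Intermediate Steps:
C(t, c) = (-8 + t)*(c + t)
C(-2, -6 + (2 - 3))*(1/(26 + 42) - 12) = ((-2)**2 - 8*(-6 + (2 - 3)) - 8*(-2) + (-6 + (2 - 3))*(-2))*(1/(26 + 42) - 12) = (4 - 8*(-6 - 1) + 16 + (-6 - 1)*(-2))*(1/68 - 12) = (4 - 8*(-7) + 16 - 7*(-2))*(1/68 - 12) = (4 + 56 + 16 + 14)*(-815/68) = 90*(-815/68) = -36675/34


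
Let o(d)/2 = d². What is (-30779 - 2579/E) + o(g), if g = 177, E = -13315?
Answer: 424471464/13315 ≈ 31879.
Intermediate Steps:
o(d) = 2*d²
(-30779 - 2579/E) + o(g) = (-30779 - 2579/(-13315)) + 2*177² = (-30779 - 2579*(-1/13315)) + 2*31329 = (-30779 + 2579/13315) + 62658 = -409819806/13315 + 62658 = 424471464/13315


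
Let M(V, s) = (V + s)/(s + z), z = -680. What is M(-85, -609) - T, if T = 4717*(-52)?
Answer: 316171770/1289 ≈ 2.4528e+5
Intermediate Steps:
T = -245284
M(V, s) = (V + s)/(-680 + s) (M(V, s) = (V + s)/(s - 680) = (V + s)/(-680 + s))
M(-85, -609) - T = (-85 - 609)/(-680 - 609) - 1*(-245284) = -694/(-1289) + 245284 = -1/1289*(-694) + 245284 = 694/1289 + 245284 = 316171770/1289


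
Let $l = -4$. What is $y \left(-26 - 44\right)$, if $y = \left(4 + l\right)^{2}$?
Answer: $0$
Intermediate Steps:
$y = 0$ ($y = \left(4 - 4\right)^{2} = 0^{2} = 0$)
$y \left(-26 - 44\right) = 0 \left(-26 - 44\right) = 0 \left(-70\right) = 0$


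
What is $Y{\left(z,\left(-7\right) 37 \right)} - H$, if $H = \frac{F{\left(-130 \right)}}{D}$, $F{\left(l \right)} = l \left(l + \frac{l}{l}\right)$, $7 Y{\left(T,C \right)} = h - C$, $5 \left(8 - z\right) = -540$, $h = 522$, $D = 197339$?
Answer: $\frac{154004369}{1381373} \approx 111.49$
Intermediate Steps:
$z = 116$ ($z = 8 - -108 = 8 + 108 = 116$)
$Y{\left(T,C \right)} = \frac{522}{7} - \frac{C}{7}$ ($Y{\left(T,C \right)} = \frac{522 - C}{7} = \frac{522}{7} - \frac{C}{7}$)
$F{\left(l \right)} = l \left(1 + l\right)$ ($F{\left(l \right)} = l \left(l + 1\right) = l \left(1 + l\right)$)
$H = \frac{16770}{197339}$ ($H = \frac{\left(-130\right) \left(1 - 130\right)}{197339} = \left(-130\right) \left(-129\right) \frac{1}{197339} = 16770 \cdot \frac{1}{197339} = \frac{16770}{197339} \approx 0.084981$)
$Y{\left(z,\left(-7\right) 37 \right)} - H = \left(\frac{522}{7} - \frac{\left(-7\right) 37}{7}\right) - \frac{16770}{197339} = \left(\frac{522}{7} - -37\right) - \frac{16770}{197339} = \left(\frac{522}{7} + 37\right) - \frac{16770}{197339} = \frac{781}{7} - \frac{16770}{197339} = \frac{154004369}{1381373}$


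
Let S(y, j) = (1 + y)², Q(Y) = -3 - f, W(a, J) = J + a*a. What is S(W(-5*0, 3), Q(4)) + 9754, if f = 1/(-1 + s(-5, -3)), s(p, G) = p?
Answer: 9770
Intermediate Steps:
W(a, J) = J + a²
f = -⅙ (f = 1/(-1 - 5) = 1/(-6) = -⅙ ≈ -0.16667)
Q(Y) = -17/6 (Q(Y) = -3 - 1*(-⅙) = -3 + ⅙ = -17/6)
S(W(-5*0, 3), Q(4)) + 9754 = (1 + (3 + (-5*0)²))² + 9754 = (1 + (3 + 0²))² + 9754 = (1 + (3 + 0))² + 9754 = (1 + 3)² + 9754 = 4² + 9754 = 16 + 9754 = 9770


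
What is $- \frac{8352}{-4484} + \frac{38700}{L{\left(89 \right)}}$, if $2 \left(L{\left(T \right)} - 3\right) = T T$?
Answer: $\frac{103316976}{8886167} \approx 11.627$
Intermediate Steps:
$L{\left(T \right)} = 3 + \frac{T^{2}}{2}$ ($L{\left(T \right)} = 3 + \frac{T T}{2} = 3 + \frac{T^{2}}{2}$)
$- \frac{8352}{-4484} + \frac{38700}{L{\left(89 \right)}} = - \frac{8352}{-4484} + \frac{38700}{3 + \frac{89^{2}}{2}} = \left(-8352\right) \left(- \frac{1}{4484}\right) + \frac{38700}{3 + \frac{1}{2} \cdot 7921} = \frac{2088}{1121} + \frac{38700}{3 + \frac{7921}{2}} = \frac{2088}{1121} + \frac{38700}{\frac{7927}{2}} = \frac{2088}{1121} + 38700 \cdot \frac{2}{7927} = \frac{2088}{1121} + \frac{77400}{7927} = \frac{103316976}{8886167}$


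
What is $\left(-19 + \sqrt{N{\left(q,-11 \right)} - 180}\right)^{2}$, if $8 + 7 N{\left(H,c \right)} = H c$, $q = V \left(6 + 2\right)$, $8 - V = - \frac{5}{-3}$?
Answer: $\frac{2105}{21} - \frac{2812 i \sqrt{21}}{21} \approx 100.24 - 613.63 i$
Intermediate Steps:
$V = \frac{19}{3}$ ($V = 8 - - \frac{5}{-3} = 8 - \left(-5\right) \left(- \frac{1}{3}\right) = 8 - \frac{5}{3} = \frac{19}{3} \approx 6.3333$)
$q = \frac{152}{3}$ ($q = \frac{19 \left(6 + 2\right)}{3} = \frac{19}{3} \cdot 8 = \frac{152}{3} \approx 50.667$)
$N{\left(H,c \right)} = - \frac{8}{7} + \frac{H c}{7}$
$\left(-19 + \sqrt{N{\left(q,-11 \right)} - 180}\right)^{2} = \left(-19 + \sqrt{\left(- \frac{8}{7} + \frac{1}{7} \cdot \frac{152}{3} \left(-11\right)\right) - 180}\right)^{2} = \left(-19 + \sqrt{\left(- \frac{8}{7} - \frac{1672}{21}\right) - 180}\right)^{2} = \left(-19 + \sqrt{- \frac{1696}{21} - 180}\right)^{2} = \left(-19 + \sqrt{- \frac{5476}{21}}\right)^{2} = \left(-19 + \frac{74 i \sqrt{21}}{21}\right)^{2}$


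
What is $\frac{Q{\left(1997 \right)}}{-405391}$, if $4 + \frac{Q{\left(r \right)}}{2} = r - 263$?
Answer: $- \frac{3460}{405391} \approx -0.008535$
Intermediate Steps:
$Q{\left(r \right)} = -534 + 2 r$ ($Q{\left(r \right)} = -8 + 2 \left(r - 263\right) = -8 + 2 \left(-263 + r\right) = -8 + \left(-526 + 2 r\right) = -534 + 2 r$)
$\frac{Q{\left(1997 \right)}}{-405391} = \frac{-534 + 2 \cdot 1997}{-405391} = \left(-534 + 3994\right) \left(- \frac{1}{405391}\right) = 3460 \left(- \frac{1}{405391}\right) = - \frac{3460}{405391}$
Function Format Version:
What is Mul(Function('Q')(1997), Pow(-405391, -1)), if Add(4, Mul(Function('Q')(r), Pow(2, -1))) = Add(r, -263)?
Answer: Rational(-3460, 405391) ≈ -0.0085350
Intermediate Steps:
Function('Q')(r) = Add(-534, Mul(2, r)) (Function('Q')(r) = Add(-8, Mul(2, Add(r, -263))) = Add(-8, Mul(2, Add(-263, r))) = Add(-8, Add(-526, Mul(2, r))) = Add(-534, Mul(2, r)))
Mul(Function('Q')(1997), Pow(-405391, -1)) = Mul(Add(-534, Mul(2, 1997)), Pow(-405391, -1)) = Mul(Add(-534, 3994), Rational(-1, 405391)) = Mul(3460, Rational(-1, 405391)) = Rational(-3460, 405391)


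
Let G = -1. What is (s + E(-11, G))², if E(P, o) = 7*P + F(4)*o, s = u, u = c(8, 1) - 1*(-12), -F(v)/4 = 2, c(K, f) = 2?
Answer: 3025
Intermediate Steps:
F(v) = -8 (F(v) = -4*2 = -8)
u = 14 (u = 2 - 1*(-12) = 2 + 12 = 14)
s = 14
E(P, o) = -8*o + 7*P (E(P, o) = 7*P - 8*o = -8*o + 7*P)
(s + E(-11, G))² = (14 + (-8*(-1) + 7*(-11)))² = (14 + (8 - 77))² = (14 - 69)² = (-55)² = 3025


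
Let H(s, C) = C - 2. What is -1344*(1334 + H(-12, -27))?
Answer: -1753920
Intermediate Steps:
H(s, C) = -2 + C
-1344*(1334 + H(-12, -27)) = -1344*(1334 + (-2 - 27)) = -1344*(1334 - 29) = -1344*1305 = -1753920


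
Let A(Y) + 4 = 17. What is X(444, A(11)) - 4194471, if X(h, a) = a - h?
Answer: -4194902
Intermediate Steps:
A(Y) = 13 (A(Y) = -4 + 17 = 13)
X(444, A(11)) - 4194471 = (13 - 1*444) - 4194471 = (13 - 444) - 4194471 = -431 - 4194471 = -4194902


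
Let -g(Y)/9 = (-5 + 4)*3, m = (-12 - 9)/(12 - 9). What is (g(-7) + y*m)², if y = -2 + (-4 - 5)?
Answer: 10816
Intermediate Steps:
m = -7 (m = -21/3 = -21*⅓ = -7)
g(Y) = 27 (g(Y) = -9*(-5 + 4)*3 = -(-9)*3 = -9*(-3) = 27)
y = -11 (y = -2 - 9 = -11)
(g(-7) + y*m)² = (27 - 11*(-7))² = (27 + 77)² = 104² = 10816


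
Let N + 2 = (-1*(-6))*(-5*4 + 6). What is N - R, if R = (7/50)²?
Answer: -215049/2500 ≈ -86.020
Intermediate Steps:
R = 49/2500 (R = (7*(1/50))² = (7/50)² = 49/2500 ≈ 0.019600)
N = -86 (N = -2 + (-1*(-6))*(-5*4 + 6) = -2 + 6*(-20 + 6) = -2 + 6*(-14) = -2 - 84 = -86)
N - R = -86 - 1*49/2500 = -86 - 49/2500 = -215049/2500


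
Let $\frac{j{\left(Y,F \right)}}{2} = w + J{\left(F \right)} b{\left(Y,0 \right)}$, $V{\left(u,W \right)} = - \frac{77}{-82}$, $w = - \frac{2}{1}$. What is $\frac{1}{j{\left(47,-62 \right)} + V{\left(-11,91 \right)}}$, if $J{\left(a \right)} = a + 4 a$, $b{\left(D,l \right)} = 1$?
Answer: $- \frac{82}{51091} \approx -0.001605$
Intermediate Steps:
$J{\left(a \right)} = 5 a$
$w = -2$ ($w = \left(-2\right) 1 = -2$)
$V{\left(u,W \right)} = \frac{77}{82}$ ($V{\left(u,W \right)} = \left(-77\right) \left(- \frac{1}{82}\right) = \frac{77}{82}$)
$j{\left(Y,F \right)} = -4 + 10 F$ ($j{\left(Y,F \right)} = 2 \left(-2 + 5 F 1\right) = 2 \left(-2 + 5 F\right) = -4 + 10 F$)
$\frac{1}{j{\left(47,-62 \right)} + V{\left(-11,91 \right)}} = \frac{1}{\left(-4 + 10 \left(-62\right)\right) + \frac{77}{82}} = \frac{1}{\left(-4 - 620\right) + \frac{77}{82}} = \frac{1}{-624 + \frac{77}{82}} = \frac{1}{- \frac{51091}{82}} = - \frac{82}{51091}$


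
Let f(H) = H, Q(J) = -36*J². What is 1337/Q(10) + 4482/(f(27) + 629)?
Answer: 953633/147600 ≈ 6.4609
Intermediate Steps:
1337/Q(10) + 4482/(f(27) + 629) = 1337/((-36*10²)) + 4482/(27 + 629) = 1337/((-36*100)) + 4482/656 = 1337/(-3600) + 4482*(1/656) = 1337*(-1/3600) + 2241/328 = -1337/3600 + 2241/328 = 953633/147600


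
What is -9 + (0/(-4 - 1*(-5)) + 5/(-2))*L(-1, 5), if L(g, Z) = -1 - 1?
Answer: -4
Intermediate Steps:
L(g, Z) = -2
-9 + (0/(-4 - 1*(-5)) + 5/(-2))*L(-1, 5) = -9 + (0/(-4 - 1*(-5)) + 5/(-2))*(-2) = -9 + (0/(-4 + 5) + 5*(-½))*(-2) = -9 + (0/1 - 5/2)*(-2) = -9 + (0*1 - 5/2)*(-2) = -9 + (0 - 5/2)*(-2) = -9 - 5/2*(-2) = -9 + 5 = -4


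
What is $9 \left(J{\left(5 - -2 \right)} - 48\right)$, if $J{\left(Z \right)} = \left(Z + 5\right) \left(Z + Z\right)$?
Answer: $1080$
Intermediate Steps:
$J{\left(Z \right)} = 2 Z \left(5 + Z\right)$ ($J{\left(Z \right)} = \left(5 + Z\right) 2 Z = 2 Z \left(5 + Z\right)$)
$9 \left(J{\left(5 - -2 \right)} - 48\right) = 9 \left(2 \left(5 - -2\right) \left(5 + \left(5 - -2\right)\right) - 48\right) = 9 \left(2 \left(5 + 2\right) \left(5 + \left(5 + 2\right)\right) - 48\right) = 9 \left(2 \cdot 7 \left(5 + 7\right) - 48\right) = 9 \left(2 \cdot 7 \cdot 12 - 48\right) = 9 \left(168 - 48\right) = 9 \cdot 120 = 1080$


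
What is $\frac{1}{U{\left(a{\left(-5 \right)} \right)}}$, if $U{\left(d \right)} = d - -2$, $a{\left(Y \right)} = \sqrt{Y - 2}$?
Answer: $\frac{2}{11} - \frac{i \sqrt{7}}{11} \approx 0.18182 - 0.24052 i$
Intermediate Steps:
$a{\left(Y \right)} = \sqrt{-2 + Y}$
$U{\left(d \right)} = 2 + d$ ($U{\left(d \right)} = d + 2 = 2 + d$)
$\frac{1}{U{\left(a{\left(-5 \right)} \right)}} = \frac{1}{2 + \sqrt{-2 - 5}} = \frac{1}{2 + \sqrt{-7}} = \frac{1}{2 + i \sqrt{7}}$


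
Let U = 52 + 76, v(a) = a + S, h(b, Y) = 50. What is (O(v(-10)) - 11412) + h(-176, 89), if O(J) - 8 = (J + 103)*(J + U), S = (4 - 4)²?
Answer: -380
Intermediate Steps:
S = 0 (S = 0² = 0)
v(a) = a (v(a) = a + 0 = a)
U = 128
O(J) = 8 + (103 + J)*(128 + J) (O(J) = 8 + (J + 103)*(J + 128) = 8 + (103 + J)*(128 + J))
(O(v(-10)) - 11412) + h(-176, 89) = ((13192 + (-10)² + 231*(-10)) - 11412) + 50 = ((13192 + 100 - 2310) - 11412) + 50 = (10982 - 11412) + 50 = -430 + 50 = -380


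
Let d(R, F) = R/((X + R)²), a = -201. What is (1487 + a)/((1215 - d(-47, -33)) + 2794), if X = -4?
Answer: 1672443/5213728 ≈ 0.32078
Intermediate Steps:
d(R, F) = R/(-4 + R)² (d(R, F) = R/((-4 + R)²) = R/(-4 + R)²)
(1487 + a)/((1215 - d(-47, -33)) + 2794) = (1487 - 201)/((1215 - (-47)/(-4 - 47)²) + 2794) = 1286/((1215 - (-47)/(-51)²) + 2794) = 1286/((1215 - (-47)/2601) + 2794) = 1286/((1215 - 1*(-47/2601)) + 2794) = 1286/((1215 + 47/2601) + 2794) = 1286/(3160262/2601 + 2794) = 1286/(10427456/2601) = 1286*(2601/10427456) = 1672443/5213728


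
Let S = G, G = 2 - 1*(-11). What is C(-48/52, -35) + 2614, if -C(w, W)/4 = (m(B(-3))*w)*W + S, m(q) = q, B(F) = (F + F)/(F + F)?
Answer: 31626/13 ≈ 2432.8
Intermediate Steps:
B(F) = 1 (B(F) = (2*F)/((2*F)) = (2*F)*(1/(2*F)) = 1)
G = 13 (G = 2 + 11 = 13)
S = 13
C(w, W) = -52 - 4*W*w (C(w, W) = -4*((1*w)*W + 13) = -4*(w*W + 13) = -4*(W*w + 13) = -4*(13 + W*w) = -52 - 4*W*w)
C(-48/52, -35) + 2614 = (-52 - 4*(-35)*(-48/52)) + 2614 = (-52 - 4*(-35)*(-48*1/52)) + 2614 = (-52 - 4*(-35)*(-12/13)) + 2614 = (-52 - 1680/13) + 2614 = -2356/13 + 2614 = 31626/13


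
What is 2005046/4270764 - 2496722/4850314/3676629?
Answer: 993210663741506213/2115547280256550294 ≈ 0.46948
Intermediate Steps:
2005046/4270764 - 2496722/4850314/3676629 = 2005046*(1/4270764) - 2496722*1/4850314*(1/3676629) = 1002523/2135382 - 1248361/2425157*1/3676629 = 1002523/2135382 - 1248361/8916402555753 = 993210663741506213/2115547280256550294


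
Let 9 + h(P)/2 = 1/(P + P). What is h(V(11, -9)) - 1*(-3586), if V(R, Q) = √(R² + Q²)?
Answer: 3568 + √202/202 ≈ 3568.1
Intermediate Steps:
V(R, Q) = √(Q² + R²)
h(P) = -18 + 1/P (h(P) = -18 + 2/(P + P) = -18 + 2/((2*P)) = -18 + 2*(1/(2*P)) = -18 + 1/P)
h(V(11, -9)) - 1*(-3586) = (-18 + 1/(√((-9)² + 11²))) - 1*(-3586) = (-18 + 1/(√(81 + 121))) + 3586 = (-18 + 1/(√202)) + 3586 = (-18 + √202/202) + 3586 = 3568 + √202/202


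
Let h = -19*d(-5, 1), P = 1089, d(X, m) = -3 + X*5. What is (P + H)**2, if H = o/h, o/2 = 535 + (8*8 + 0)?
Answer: 84258414529/70756 ≈ 1.1908e+6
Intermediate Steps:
d(X, m) = -3 + 5*X
h = 532 (h = -19*(-3 + 5*(-5)) = -19*(-3 - 25) = -19*(-28) = 532)
o = 1198 (o = 2*(535 + (8*8 + 0)) = 2*(535 + (64 + 0)) = 2*(535 + 64) = 2*599 = 1198)
H = 599/266 (H = 1198/532 = 1198*(1/532) = 599/266 ≈ 2.2519)
(P + H)**2 = (1089 + 599/266)**2 = (290273/266)**2 = 84258414529/70756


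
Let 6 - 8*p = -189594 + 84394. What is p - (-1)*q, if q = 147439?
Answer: 642359/4 ≈ 1.6059e+5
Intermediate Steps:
p = 52603/4 (p = ¾ - (-189594 + 84394)/8 = ¾ - ⅛*(-105200) = ¾ + 13150 = 52603/4 ≈ 13151.)
p - (-1)*q = 52603/4 - (-1)*147439 = 52603/4 - 1*(-147439) = 52603/4 + 147439 = 642359/4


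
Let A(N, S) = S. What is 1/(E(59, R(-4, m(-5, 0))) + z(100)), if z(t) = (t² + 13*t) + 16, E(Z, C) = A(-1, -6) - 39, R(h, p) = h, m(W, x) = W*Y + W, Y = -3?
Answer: 1/11271 ≈ 8.8723e-5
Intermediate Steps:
m(W, x) = -2*W (m(W, x) = W*(-3) + W = -3*W + W = -2*W)
E(Z, C) = -45 (E(Z, C) = -6 - 39 = -45)
z(t) = 16 + t² + 13*t
1/(E(59, R(-4, m(-5, 0))) + z(100)) = 1/(-45 + (16 + 100² + 13*100)) = 1/(-45 + (16 + 10000 + 1300)) = 1/(-45 + 11316) = 1/11271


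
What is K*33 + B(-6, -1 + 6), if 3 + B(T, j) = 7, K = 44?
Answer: 1456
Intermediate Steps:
B(T, j) = 4 (B(T, j) = -3 + 7 = 4)
K*33 + B(-6, -1 + 6) = 44*33 + 4 = 1452 + 4 = 1456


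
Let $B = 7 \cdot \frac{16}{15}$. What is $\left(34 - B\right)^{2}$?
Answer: $\frac{158404}{225} \approx 704.02$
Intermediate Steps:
$B = \frac{112}{15}$ ($B = 7 \cdot 16 \cdot \frac{1}{15} = 7 \cdot \frac{16}{15} = \frac{112}{15} \approx 7.4667$)
$\left(34 - B\right)^{2} = \left(34 - \frac{112}{15}\right)^{2} = \left(\frac{398}{15}\right)^{2} = \frac{158404}{225}$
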